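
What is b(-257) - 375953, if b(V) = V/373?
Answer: -140230726/373 ≈ -3.7595e+5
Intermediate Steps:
b(V) = V/373 (b(V) = V*(1/373) = V/373)
b(-257) - 375953 = (1/373)*(-257) - 375953 = -257/373 - 375953 = -140230726/373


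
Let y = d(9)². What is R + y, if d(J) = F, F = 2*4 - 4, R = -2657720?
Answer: -2657704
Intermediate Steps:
F = 4 (F = 8 - 4 = 4)
d(J) = 4
y = 16 (y = 4² = 16)
R + y = -2657720 + 16 = -2657704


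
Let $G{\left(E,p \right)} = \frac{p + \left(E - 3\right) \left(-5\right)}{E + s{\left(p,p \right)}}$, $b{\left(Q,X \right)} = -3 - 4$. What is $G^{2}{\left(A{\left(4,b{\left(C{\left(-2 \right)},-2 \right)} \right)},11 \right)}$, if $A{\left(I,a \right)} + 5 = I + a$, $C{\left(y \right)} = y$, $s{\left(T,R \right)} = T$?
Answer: $484$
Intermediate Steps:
$b{\left(Q,X \right)} = -7$
$A{\left(I,a \right)} = -5 + I + a$ ($A{\left(I,a \right)} = -5 + \left(I + a\right) = -5 + I + a$)
$G{\left(E,p \right)} = \frac{15 + p - 5 E}{E + p}$ ($G{\left(E,p \right)} = \frac{p + \left(E - 3\right) \left(-5\right)}{E + p} = \frac{p + \left(-3 + E\right) \left(-5\right)}{E + p} = \frac{p - \left(-15 + 5 E\right)}{E + p} = \frac{15 + p - 5 E}{E + p}$)
$G^{2}{\left(A{\left(4,b{\left(C{\left(-2 \right)},-2 \right)} \right)},11 \right)} = \left(\frac{15 + 11 - 5 \left(-5 + 4 - 7\right)}{\left(-5 + 4 - 7\right) + 11}\right)^{2} = \left(\frac{15 + 11 - -40}{-8 + 11}\right)^{2} = \left(\frac{15 + 11 + 40}{3}\right)^{2} = \left(\frac{1}{3} \cdot 66\right)^{2} = 22^{2} = 484$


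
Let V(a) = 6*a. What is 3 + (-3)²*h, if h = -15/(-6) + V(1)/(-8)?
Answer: 75/4 ≈ 18.750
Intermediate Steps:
h = 7/4 (h = -15/(-6) + (6*1)/(-8) = -15*(-⅙) + 6*(-⅛) = 5/2 - ¾ = 7/4 ≈ 1.7500)
3 + (-3)²*h = 3 + (-3)²*(7/4) = 3 + 9*(7/4) = 3 + 63/4 = 75/4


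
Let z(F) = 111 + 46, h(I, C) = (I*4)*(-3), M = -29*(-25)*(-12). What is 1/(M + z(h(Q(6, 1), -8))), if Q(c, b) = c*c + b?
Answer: -1/8543 ≈ -0.00011705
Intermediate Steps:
Q(c, b) = b + c² (Q(c, b) = c² + b = b + c²)
M = -8700 (M = 725*(-12) = -8700)
h(I, C) = -12*I (h(I, C) = (4*I)*(-3) = -12*I)
z(F) = 157
1/(M + z(h(Q(6, 1), -8))) = 1/(-8700 + 157) = 1/(-8543) = -1/8543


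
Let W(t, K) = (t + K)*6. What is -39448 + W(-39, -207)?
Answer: -40924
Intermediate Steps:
W(t, K) = 6*K + 6*t (W(t, K) = (K + t)*6 = 6*K + 6*t)
-39448 + W(-39, -207) = -39448 + (6*(-207) + 6*(-39)) = -39448 + (-1242 - 234) = -39448 - 1476 = -40924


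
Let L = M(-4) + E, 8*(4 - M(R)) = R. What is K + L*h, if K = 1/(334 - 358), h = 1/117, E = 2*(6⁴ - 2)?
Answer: 20701/936 ≈ 22.116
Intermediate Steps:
M(R) = 4 - R/8
E = 2588 (E = 2*(1296 - 2) = 2*1294 = 2588)
L = 5185/2 (L = (4 - ⅛*(-4)) + 2588 = (4 + ½) + 2588 = 9/2 + 2588 = 5185/2 ≈ 2592.5)
h = 1/117 ≈ 0.0085470
K = -1/24 (K = 1/(-24) = -1/24 ≈ -0.041667)
K + L*h = -1/24 + (5185/2)*(1/117) = -1/24 + 5185/234 = 20701/936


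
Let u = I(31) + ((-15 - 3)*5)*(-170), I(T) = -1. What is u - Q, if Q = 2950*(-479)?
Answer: 1428349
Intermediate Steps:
Q = -1413050
u = 15299 (u = -1 + ((-15 - 3)*5)*(-170) = -1 - 18*5*(-170) = -1 - 90*(-170) = -1 + 15300 = 15299)
u - Q = 15299 - 1*(-1413050) = 15299 + 1413050 = 1428349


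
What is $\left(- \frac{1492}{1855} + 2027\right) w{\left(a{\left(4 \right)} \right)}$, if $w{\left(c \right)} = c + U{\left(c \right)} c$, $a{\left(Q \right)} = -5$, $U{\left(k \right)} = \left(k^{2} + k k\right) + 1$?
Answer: $- \frac{195446836}{371} \approx -5.2681 \cdot 10^{5}$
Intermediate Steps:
$U{\left(k \right)} = 1 + 2 k^{2}$ ($U{\left(k \right)} = \left(k^{2} + k^{2}\right) + 1 = 2 k^{2} + 1 = 1 + 2 k^{2}$)
$w{\left(c \right)} = c + c \left(1 + 2 c^{2}\right)$ ($w{\left(c \right)} = c + \left(1 + 2 c^{2}\right) c = c + c \left(1 + 2 c^{2}\right)$)
$\left(- \frac{1492}{1855} + 2027\right) w{\left(a{\left(4 \right)} \right)} = \left(- \frac{1492}{1855} + 2027\right) 2 \left(-5\right) \left(1 + \left(-5\right)^{2}\right) = \left(\left(-1492\right) \frac{1}{1855} + 2027\right) 2 \left(-5\right) \left(1 + 25\right) = \left(- \frac{1492}{1855} + 2027\right) 2 \left(-5\right) 26 = \frac{3758593}{1855} \left(-260\right) = - \frac{195446836}{371}$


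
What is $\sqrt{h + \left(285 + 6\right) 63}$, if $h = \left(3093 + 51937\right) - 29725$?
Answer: $\sqrt{43638} \approx 208.9$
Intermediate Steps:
$h = 25305$ ($h = 55030 - 29725 = 25305$)
$\sqrt{h + \left(285 + 6\right) 63} = \sqrt{25305 + \left(285 + 6\right) 63} = \sqrt{25305 + 291 \cdot 63} = \sqrt{25305 + 18333} = \sqrt{43638}$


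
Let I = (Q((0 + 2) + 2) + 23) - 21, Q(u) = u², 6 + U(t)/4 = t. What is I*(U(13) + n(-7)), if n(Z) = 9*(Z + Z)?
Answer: -1764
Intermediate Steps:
U(t) = -24 + 4*t
n(Z) = 18*Z (n(Z) = 9*(2*Z) = 18*Z)
I = 18 (I = (((0 + 2) + 2)² + 23) - 21 = ((2 + 2)² + 23) - 21 = (4² + 23) - 21 = (16 + 23) - 21 = 39 - 21 = 18)
I*(U(13) + n(-7)) = 18*((-24 + 4*13) + 18*(-7)) = 18*((-24 + 52) - 126) = 18*(28 - 126) = 18*(-98) = -1764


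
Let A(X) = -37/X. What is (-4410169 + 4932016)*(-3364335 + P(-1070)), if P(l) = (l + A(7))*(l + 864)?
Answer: -11480520759201/7 ≈ -1.6401e+12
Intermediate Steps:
P(l) = (864 + l)*(-37/7 + l) (P(l) = (l - 37/7)*(l + 864) = (l - 37*⅐)*(864 + l) = (l - 37/7)*(864 + l) = (-37/7 + l)*(864 + l) = (864 + l)*(-37/7 + l))
(-4410169 + 4932016)*(-3364335 + P(-1070)) = (-4410169 + 4932016)*(-3364335 + (-31968/7 + (-1070)² + (6011/7)*(-1070))) = 521847*(-3364335 + (-31968/7 + 1144900 - 6431770/7)) = 521847*(-3364335 + 1550562/7) = 521847*(-21999783/7) = -11480520759201/7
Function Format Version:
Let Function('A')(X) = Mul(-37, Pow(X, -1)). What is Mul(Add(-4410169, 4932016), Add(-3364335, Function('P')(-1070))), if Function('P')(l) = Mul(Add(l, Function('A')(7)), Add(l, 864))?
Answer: Rational(-11480520759201, 7) ≈ -1.6401e+12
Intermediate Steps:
Function('P')(l) = Mul(Add(864, l), Add(Rational(-37, 7), l)) (Function('P')(l) = Mul(Add(l, Mul(-37, Pow(7, -1))), Add(l, 864)) = Mul(Add(l, Mul(-37, Rational(1, 7))), Add(864, l)) = Mul(Add(l, Rational(-37, 7)), Add(864, l)) = Mul(Add(Rational(-37, 7), l), Add(864, l)) = Mul(Add(864, l), Add(Rational(-37, 7), l)))
Mul(Add(-4410169, 4932016), Add(-3364335, Function('P')(-1070))) = Mul(Add(-4410169, 4932016), Add(-3364335, Add(Rational(-31968, 7), Pow(-1070, 2), Mul(Rational(6011, 7), -1070)))) = Mul(521847, Add(-3364335, Add(Rational(-31968, 7), 1144900, Rational(-6431770, 7)))) = Mul(521847, Add(-3364335, Rational(1550562, 7))) = Mul(521847, Rational(-21999783, 7)) = Rational(-11480520759201, 7)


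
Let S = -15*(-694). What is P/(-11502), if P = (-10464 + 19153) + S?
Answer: -269/162 ≈ -1.6605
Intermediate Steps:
S = 10410
P = 19099 (P = (-10464 + 19153) + 10410 = 8689 + 10410 = 19099)
P/(-11502) = 19099/(-11502) = 19099*(-1/11502) = -269/162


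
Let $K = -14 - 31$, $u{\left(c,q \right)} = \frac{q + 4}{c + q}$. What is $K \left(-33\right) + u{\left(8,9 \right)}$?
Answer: $\frac{25258}{17} \approx 1485.8$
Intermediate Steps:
$u{\left(c,q \right)} = \frac{4 + q}{c + q}$
$K = -45$ ($K = -14 - 31 = -45$)
$K \left(-33\right) + u{\left(8,9 \right)} = \left(-45\right) \left(-33\right) + \frac{4 + 9}{8 + 9} = 1485 + \frac{1}{17} \cdot 13 = 1485 + \frac{13}{17} = \frac{25258}{17}$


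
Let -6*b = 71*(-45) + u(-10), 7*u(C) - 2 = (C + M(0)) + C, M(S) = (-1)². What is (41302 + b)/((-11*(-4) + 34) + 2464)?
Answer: 878533/53382 ≈ 16.457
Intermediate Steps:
M(S) = 1
u(C) = 3/7 + 2*C/7 (u(C) = 2/7 + ((C + 1) + C)/7 = 2/7 + ((1 + C) + C)/7 = 2/7 + (1 + 2*C)/7 = 2/7 + (⅐ + 2*C/7) = 3/7 + 2*C/7)
b = 11191/21 (b = -(71*(-45) + (3/7 + (2/7)*(-10)))/6 = -(-3195 + (3/7 - 20/7))/6 = -(-3195 - 17/7)/6 = -⅙*(-22382/7) = 11191/21 ≈ 532.90)
(41302 + b)/((-11*(-4) + 34) + 2464) = (41302 + 11191/21)/((-11*(-4) + 34) + 2464) = 878533/(21*((44 + 34) + 2464)) = 878533/(21*(78 + 2464)) = (878533/21)/2542 = (878533/21)*(1/2542) = 878533/53382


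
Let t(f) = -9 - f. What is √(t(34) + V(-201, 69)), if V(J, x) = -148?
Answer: I*√191 ≈ 13.82*I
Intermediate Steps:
√(t(34) + V(-201, 69)) = √((-9 - 1*34) - 148) = √((-9 - 34) - 148) = √(-43 - 148) = √(-191) = I*√191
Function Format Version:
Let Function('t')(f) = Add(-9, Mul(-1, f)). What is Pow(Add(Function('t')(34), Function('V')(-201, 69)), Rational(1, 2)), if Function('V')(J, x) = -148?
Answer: Mul(I, Pow(191, Rational(1, 2))) ≈ Mul(13.820, I)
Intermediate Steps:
Pow(Add(Function('t')(34), Function('V')(-201, 69)), Rational(1, 2)) = Pow(Add(Add(-9, Mul(-1, 34)), -148), Rational(1, 2)) = Pow(Add(Add(-9, -34), -148), Rational(1, 2)) = Pow(Add(-43, -148), Rational(1, 2)) = Pow(-191, Rational(1, 2)) = Mul(I, Pow(191, Rational(1, 2)))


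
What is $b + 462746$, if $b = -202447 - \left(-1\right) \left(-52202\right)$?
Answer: $208097$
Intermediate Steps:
$b = -254649$ ($b = -202447 - 52202 = -254649$)
$b + 462746 = -254649 + 462746 = 208097$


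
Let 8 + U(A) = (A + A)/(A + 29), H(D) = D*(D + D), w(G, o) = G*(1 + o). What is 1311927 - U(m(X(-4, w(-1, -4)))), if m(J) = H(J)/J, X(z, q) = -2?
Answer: 32798383/25 ≈ 1.3119e+6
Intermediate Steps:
H(D) = 2*D² (H(D) = D*(2*D) = 2*D²)
m(J) = 2*J (m(J) = (2*J²)/J = 2*J)
U(A) = -8 + 2*A/(29 + A) (U(A) = -8 + (A + A)/(A + 29) = -8 + (2*A)/(29 + A) = -8 + 2*A/(29 + A))
1311927 - U(m(X(-4, w(-1, -4)))) = 1311927 - 2*(-116 - 6*(-2))/(29 + 2*(-2)) = 1311927 - 2*(-116 - 3*(-4))/(29 - 4) = 1311927 - 2*(-116 + 12)/25 = 1311927 - 2*(-104)/25 = 1311927 - 1*(-208/25) = 1311927 + 208/25 = 32798383/25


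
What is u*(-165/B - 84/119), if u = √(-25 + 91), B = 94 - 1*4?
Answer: -259*√66/102 ≈ -20.629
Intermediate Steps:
B = 90 (B = 94 - 4 = 90)
u = √66 ≈ 8.1240
u*(-165/B - 84/119) = √66*(-165/90 - 84/119) = √66*(-165*1/90 - 84*1/119) = √66*(-11/6 - 12/17) = √66*(-259/102) = -259*√66/102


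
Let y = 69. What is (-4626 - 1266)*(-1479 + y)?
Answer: 8307720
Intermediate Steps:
(-4626 - 1266)*(-1479 + y) = (-4626 - 1266)*(-1479 + 69) = -5892*(-1410) = 8307720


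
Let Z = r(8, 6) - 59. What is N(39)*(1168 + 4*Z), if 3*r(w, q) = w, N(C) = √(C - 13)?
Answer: 2828*√26/3 ≈ 4806.7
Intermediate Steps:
N(C) = √(-13 + C)
r(w, q) = w/3
Z = -169/3 (Z = (⅓)*8 - 59 = 8/3 - 59 = -169/3 ≈ -56.333)
N(39)*(1168 + 4*Z) = √(-13 + 39)*(1168 + 4*(-169/3)) = √26*(1168 - 676/3) = √26*(2828/3) = 2828*√26/3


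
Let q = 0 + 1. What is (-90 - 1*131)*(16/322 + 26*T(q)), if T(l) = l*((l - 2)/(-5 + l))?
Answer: -466089/322 ≈ -1447.5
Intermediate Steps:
q = 1
T(l) = l*(-2 + l)/(-5 + l) (T(l) = l*((-2 + l)/(-5 + l)) = l*(-2 + l)/(-5 + l))
(-90 - 1*131)*(16/322 + 26*T(q)) = (-90 - 1*131)*(16/322 + 26*(1*(-2 + 1)/(-5 + 1))) = (-90 - 131)*(16*(1/322) + 26*(1*(-1)/(-4))) = -221*(8/161 + 26*(1*(-¼)*(-1))) = -221*(8/161 + 26*(¼)) = -221*(8/161 + 13/2) = -221*2109/322 = -466089/322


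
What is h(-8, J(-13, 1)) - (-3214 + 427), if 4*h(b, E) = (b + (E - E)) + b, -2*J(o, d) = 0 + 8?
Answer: 2783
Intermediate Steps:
J(o, d) = -4 (J(o, d) = -(0 + 8)/2 = -½*8 = -4)
h(b, E) = b/2 (h(b, E) = ((b + (E - E)) + b)/4 = ((b + 0) + b)/4 = (b + b)/4 = (2*b)/4 = b/2)
h(-8, J(-13, 1)) - (-3214 + 427) = (½)*(-8) - (-3214 + 427) = -4 - 1*(-2787) = -4 + 2787 = 2783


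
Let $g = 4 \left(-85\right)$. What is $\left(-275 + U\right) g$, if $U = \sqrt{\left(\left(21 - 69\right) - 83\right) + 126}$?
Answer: $93500 - 340 i \sqrt{5} \approx 93500.0 - 760.26 i$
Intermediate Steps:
$g = -340$
$U = i \sqrt{5}$ ($U = \sqrt{\left(-48 - 83\right) + 126} = \sqrt{-131 + 126} = \sqrt{-5} = i \sqrt{5} \approx 2.2361 i$)
$\left(-275 + U\right) g = \left(-275 + i \sqrt{5}\right) \left(-340\right) = 93500 - 340 i \sqrt{5}$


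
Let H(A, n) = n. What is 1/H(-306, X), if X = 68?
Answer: 1/68 ≈ 0.014706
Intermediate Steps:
1/H(-306, X) = 1/68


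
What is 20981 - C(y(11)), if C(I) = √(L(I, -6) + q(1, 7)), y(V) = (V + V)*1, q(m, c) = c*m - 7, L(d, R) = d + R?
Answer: 20977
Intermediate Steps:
L(d, R) = R + d
q(m, c) = -7 + c*m
y(V) = 2*V (y(V) = (2*V)*1 = 2*V)
C(I) = √(-6 + I) (C(I) = √((-6 + I) + (-7 + 7*1)) = √((-6 + I) + (-7 + 7)) = √((-6 + I) + 0) = √(-6 + I))
20981 - C(y(11)) = 20981 - √(-6 + 2*11) = 20981 - √(-6 + 22) = 20981 - √16 = 20981 - 1*4 = 20981 - 4 = 20977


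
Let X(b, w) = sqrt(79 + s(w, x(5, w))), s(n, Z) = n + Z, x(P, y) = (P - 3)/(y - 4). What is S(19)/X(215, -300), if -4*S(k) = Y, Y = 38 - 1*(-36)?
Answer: 37*I*sqrt(1276534)/33593 ≈ 1.2444*I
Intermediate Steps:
x(P, y) = (-3 + P)/(-4 + y)
Y = 74 (Y = 38 + 36 = 74)
S(k) = -37/2 (S(k) = -1/4*74 = -37/2)
s(n, Z) = Z + n
X(b, w) = sqrt(79 + w + 2/(-4 + w)) (X(b, w) = sqrt(79 + ((-3 + 5)/(-4 + w) + w)) = sqrt(79 + (2/(-4 + w) + w)) = sqrt(79 + (w + 2/(-4 + w))) = sqrt(79 + w + 2/(-4 + w)))
S(19)/X(215, -300) = -37*(-4*I*sqrt(19))/sqrt(-314 + (-300)**2 + 75*(-300))/2 = -37*(-4*I*sqrt(19))/sqrt(-314 + 90000 - 22500)/2 = -37*(-2*I*sqrt(1276534)/33593)/2 = -(-37)*I*sqrt(1276534)/33593 = 37*I*sqrt(1276534)/33593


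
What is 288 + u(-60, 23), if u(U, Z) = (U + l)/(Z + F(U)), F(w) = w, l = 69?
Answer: 10647/37 ≈ 287.76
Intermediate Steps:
u(U, Z) = (69 + U)/(U + Z) (u(U, Z) = (U + 69)/(Z + U) = (69 + U)/(U + Z))
288 + u(-60, 23) = 288 + (69 - 60)/(-60 + 23) = 288 + 9/(-37) = 288 - 1/37*9 = 288 - 9/37 = 10647/37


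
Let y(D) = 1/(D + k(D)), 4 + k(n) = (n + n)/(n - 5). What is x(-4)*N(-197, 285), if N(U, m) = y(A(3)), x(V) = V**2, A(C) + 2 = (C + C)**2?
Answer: 232/469 ≈ 0.49467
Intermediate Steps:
A(C) = -2 + 4*C**2 (A(C) = -2 + (C + C)**2 = -2 + (2*C)**2 = -2 + 4*C**2)
k(n) = -4 + 2*n/(-5 + n) (k(n) = -4 + (n + n)/(n - 5) = -4 + (2*n)/(-5 + n) = -4 + 2*n/(-5 + n))
y(D) = 1/(D + 2*(10 - D)/(-5 + D))
N(U, m) = 29/938 (N(U, m) = (-5 + (-2 + 4*3**2))/(20 + (-2 + 4*3**2)**2 - 7*(-2 + 4*3**2)) = (-5 + (-2 + 4*9))/(20 + (-2 + 4*9)**2 - 7*(-2 + 4*9)) = (-5 + (-2 + 36))/(20 + (-2 + 36)**2 - 7*(-2 + 36)) = (-5 + 34)/(20 + 34**2 - 7*34) = 29/(20 + 1156 - 238) = 29/938)
x(-4)*N(-197, 285) = (-4)**2*(29/938) = 16*(29/938) = 232/469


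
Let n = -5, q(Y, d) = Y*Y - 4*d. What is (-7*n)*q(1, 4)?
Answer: -525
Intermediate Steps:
q(Y, d) = Y**2 - 4*d
(-7*n)*q(1, 4) = (-7*(-5))*(1**2 - 4*4) = 35*(1 - 16) = 35*(-15) = -525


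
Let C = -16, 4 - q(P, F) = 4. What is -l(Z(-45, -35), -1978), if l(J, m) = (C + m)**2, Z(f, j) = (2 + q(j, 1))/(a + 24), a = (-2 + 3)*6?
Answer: -3976036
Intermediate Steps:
q(P, F) = 0 (q(P, F) = 4 - 1*4 = 4 - 4 = 0)
a = 6 (a = 1*6 = 6)
Z(f, j) = 1/15 (Z(f, j) = (2 + 0)/(6 + 24) = 2/30 = 2*(1/30) = 1/15)
l(J, m) = (-16 + m)**2
-l(Z(-45, -35), -1978) = -(-16 - 1978)**2 = -1*(-1994)**2 = -1*3976036 = -3976036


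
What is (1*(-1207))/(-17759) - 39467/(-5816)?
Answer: 707914365/103286344 ≈ 6.8539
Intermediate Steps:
(1*(-1207))/(-17759) - 39467/(-5816) = -1207*(-1/17759) - 39467*(-1/5816) = 1207/17759 + 39467/5816 = 707914365/103286344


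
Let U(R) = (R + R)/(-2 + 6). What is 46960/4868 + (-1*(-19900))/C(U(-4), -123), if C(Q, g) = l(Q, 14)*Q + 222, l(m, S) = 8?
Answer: 13318370/125351 ≈ 106.25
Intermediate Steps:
U(R) = R/2 (U(R) = (2*R)/4 = (2*R)*(¼) = R/2)
C(Q, g) = 222 + 8*Q (C(Q, g) = 8*Q + 222 = 222 + 8*Q)
46960/4868 + (-1*(-19900))/C(U(-4), -123) = 46960/4868 + (-1*(-19900))/(222 + 8*((½)*(-4))) = 46960*(1/4868) + 19900/(222 + 8*(-2)) = 11740/1217 + 19900/(222 - 16) = 11740/1217 + 19900/206 = 11740/1217 + 19900*(1/206) = 11740/1217 + 9950/103 = 13318370/125351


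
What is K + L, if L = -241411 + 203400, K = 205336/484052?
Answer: -4599773809/121013 ≈ -38011.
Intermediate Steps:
K = 51334/121013 (K = 205336*(1/484052) = 51334/121013 ≈ 0.42420)
L = -38011
K + L = 51334/121013 - 38011 = -4599773809/121013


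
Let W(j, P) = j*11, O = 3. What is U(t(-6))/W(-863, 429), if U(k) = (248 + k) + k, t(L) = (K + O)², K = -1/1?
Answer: -256/9493 ≈ -0.026967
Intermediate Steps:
K = -1 (K = -1*1 = -1)
W(j, P) = 11*j
t(L) = 4 (t(L) = (-1 + 3)² = 2² = 4)
U(k) = 248 + 2*k
U(t(-6))/W(-863, 429) = (248 + 2*4)/((11*(-863))) = (248 + 8)/(-9493) = 256*(-1/9493) = -256/9493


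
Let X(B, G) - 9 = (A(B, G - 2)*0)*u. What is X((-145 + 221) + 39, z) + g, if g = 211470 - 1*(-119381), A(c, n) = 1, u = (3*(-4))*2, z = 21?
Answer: 330860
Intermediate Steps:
u = -24 (u = -12*2 = -24)
X(B, G) = 9 (X(B, G) = 9 + (1*0)*(-24) = 9 + 0*(-24) = 9 + 0 = 9)
g = 330851 (g = 211470 + 119381 = 330851)
X((-145 + 221) + 39, z) + g = 9 + 330851 = 330860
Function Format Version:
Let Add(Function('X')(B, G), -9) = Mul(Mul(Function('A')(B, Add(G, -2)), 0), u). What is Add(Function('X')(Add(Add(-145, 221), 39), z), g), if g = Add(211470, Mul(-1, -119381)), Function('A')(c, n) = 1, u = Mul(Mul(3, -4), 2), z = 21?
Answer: 330860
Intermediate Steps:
u = -24 (u = Mul(-12, 2) = -24)
Function('X')(B, G) = 9 (Function('X')(B, G) = Add(9, Mul(Mul(1, 0), -24)) = Add(9, Mul(0, -24)) = Add(9, 0) = 9)
g = 330851 (g = Add(211470, 119381) = 330851)
Add(Function('X')(Add(Add(-145, 221), 39), z), g) = Add(9, 330851) = 330860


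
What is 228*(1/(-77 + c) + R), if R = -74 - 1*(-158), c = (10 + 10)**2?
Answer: 325596/17 ≈ 19153.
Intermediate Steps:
c = 400 (c = 20**2 = 400)
R = 84 (R = -74 + 158 = 84)
228*(1/(-77 + c) + R) = 228*(1/(-77 + 400) + 84) = 228*(1/323 + 84) = 228*(27133/323) = 325596/17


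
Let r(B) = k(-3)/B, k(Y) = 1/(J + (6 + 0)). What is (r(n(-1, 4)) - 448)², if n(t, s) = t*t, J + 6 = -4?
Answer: 3214849/16 ≈ 2.0093e+5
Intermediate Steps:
J = -10 (J = -6 - 4 = -10)
k(Y) = -¼ (k(Y) = 1/(-10 + (6 + 0)) = 1/(-10 + 6) = 1/(-4) = -¼)
n(t, s) = t²
r(B) = -1/(4*B)
(r(n(-1, 4)) - 448)² = (-1/(4*((-1)²)) - 448)² = (-¼/1 - 448)² = (-¼*1 - 448)² = (-¼ - 448)² = (-1793/4)² = 3214849/16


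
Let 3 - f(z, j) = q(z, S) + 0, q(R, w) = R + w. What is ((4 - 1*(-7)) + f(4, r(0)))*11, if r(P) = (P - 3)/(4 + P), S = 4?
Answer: 66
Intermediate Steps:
r(P) = (-3 + P)/(4 + P)
f(z, j) = -1 - z (f(z, j) = 3 - ((z + 4) + 0) = 3 - ((4 + z) + 0) = 3 - (4 + z) = 3 + (-4 - z) = -1 - z)
((4 - 1*(-7)) + f(4, r(0)))*11 = ((4 - 1*(-7)) + (-1 - 1*4))*11 = ((4 + 7) + (-1 - 4))*11 = (11 - 5)*11 = 6*11 = 66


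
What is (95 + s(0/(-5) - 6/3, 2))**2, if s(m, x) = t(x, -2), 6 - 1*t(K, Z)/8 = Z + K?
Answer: 20449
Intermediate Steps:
t(K, Z) = 48 - 8*K - 8*Z (t(K, Z) = 48 - 8*(Z + K) = 48 - 8*(K + Z) = 48 + (-8*K - 8*Z) = 48 - 8*K - 8*Z)
s(m, x) = 64 - 8*x (s(m, x) = 48 - 8*x - 8*(-2) = 48 - 8*x + 16 = 64 - 8*x)
(95 + s(0/(-5) - 6/3, 2))**2 = (95 + (64 - 8*2))**2 = (95 + (64 - 16))**2 = (95 + 48)**2 = 143**2 = 20449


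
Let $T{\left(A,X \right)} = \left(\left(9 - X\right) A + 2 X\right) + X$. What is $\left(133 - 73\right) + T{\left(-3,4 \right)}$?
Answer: $57$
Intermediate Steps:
$T{\left(A,X \right)} = 3 X + A \left(9 - X\right)$ ($T{\left(A,X \right)} = \left(A \left(9 - X\right) + 2 X\right) + X = \left(2 X + A \left(9 - X\right)\right) + X = 3 X + A \left(9 - X\right)$)
$\left(133 - 73\right) + T{\left(-3,4 \right)} = \left(133 - 73\right) + \left(3 \cdot 4 + 9 \left(-3\right) - \left(-3\right) 4\right) = \left(133 - 73\right) + \left(12 - 27 + 12\right) = 60 - 3 = 57$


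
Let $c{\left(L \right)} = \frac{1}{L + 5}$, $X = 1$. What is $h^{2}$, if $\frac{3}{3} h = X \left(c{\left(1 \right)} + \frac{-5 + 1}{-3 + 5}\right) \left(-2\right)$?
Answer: $\frac{121}{9} \approx 13.444$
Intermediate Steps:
$c{\left(L \right)} = \frac{1}{5 + L}$
$h = \frac{11}{3}$ ($h = 1 \left(\frac{1}{5 + 1} + \frac{-5 + 1}{-3 + 5}\right) \left(-2\right) = 1 \left(\frac{1}{6} - \frac{4}{2}\right) \left(-2\right) = 1 \left(\frac{1}{6} - 2\right) \left(-2\right) = 1 \left(- \frac{11}{6}\right) \left(-2\right) = \left(- \frac{11}{6}\right) \left(-2\right) = \frac{11}{3} \approx 3.6667$)
$h^{2} = \left(\frac{11}{3}\right)^{2} = \frac{121}{9}$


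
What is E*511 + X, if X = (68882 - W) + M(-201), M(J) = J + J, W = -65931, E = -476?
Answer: -108825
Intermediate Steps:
M(J) = 2*J
X = 134411 (X = (68882 - 1*(-65931)) + 2*(-201) = (68882 + 65931) - 402 = 134813 - 402 = 134411)
E*511 + X = -476*511 + 134411 = -243236 + 134411 = -108825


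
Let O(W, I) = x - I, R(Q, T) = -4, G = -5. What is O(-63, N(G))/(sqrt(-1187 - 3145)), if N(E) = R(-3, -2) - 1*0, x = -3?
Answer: -I*sqrt(3)/114 ≈ -0.015193*I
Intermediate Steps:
N(E) = -4 (N(E) = -4 - 1*0 = -4 + 0 = -4)
O(W, I) = -3 - I
O(-63, N(G))/(sqrt(-1187 - 3145)) = (-3 - 1*(-4))/(sqrt(-1187 - 3145)) = (-3 + 4)/(sqrt(-4332)) = 1/(38*I*sqrt(3)) = 1*(-I*sqrt(3)/114) = -I*sqrt(3)/114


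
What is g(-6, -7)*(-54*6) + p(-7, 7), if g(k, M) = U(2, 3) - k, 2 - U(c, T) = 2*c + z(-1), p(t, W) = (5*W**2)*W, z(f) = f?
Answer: 95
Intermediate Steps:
p(t, W) = 5*W**3
U(c, T) = 3 - 2*c (U(c, T) = 2 - (2*c - 1) = 2 - (-1 + 2*c) = 2 + (1 - 2*c) = 3 - 2*c)
g(k, M) = -1 - k (g(k, M) = (3 - 2*2) - k = (3 - 4) - k = -1 - k)
g(-6, -7)*(-54*6) + p(-7, 7) = (-1 - 1*(-6))*(-54*6) + 5*7**3 = (-1 + 6)*(-324) + 5*343 = 5*(-324) + 1715 = -1620 + 1715 = 95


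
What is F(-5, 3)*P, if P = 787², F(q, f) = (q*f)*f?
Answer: -27871605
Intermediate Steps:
F(q, f) = q*f² (F(q, f) = (f*q)*f = q*f²)
P = 619369
F(-5, 3)*P = -5*3²*619369 = -5*9*619369 = -45*619369 = -27871605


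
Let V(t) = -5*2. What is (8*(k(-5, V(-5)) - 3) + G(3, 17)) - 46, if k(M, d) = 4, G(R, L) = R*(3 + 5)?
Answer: -14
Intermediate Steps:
G(R, L) = 8*R (G(R, L) = R*8 = 8*R)
V(t) = -10
(8*(k(-5, V(-5)) - 3) + G(3, 17)) - 46 = (8*(4 - 3) + 8*3) - 46 = (8*1 + 24) - 46 = (8 + 24) - 46 = 32 - 46 = -14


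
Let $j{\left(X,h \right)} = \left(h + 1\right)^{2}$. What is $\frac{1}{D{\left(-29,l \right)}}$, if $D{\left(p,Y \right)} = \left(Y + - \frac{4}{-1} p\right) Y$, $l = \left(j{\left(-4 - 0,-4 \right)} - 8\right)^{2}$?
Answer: $- \frac{1}{115} \approx -0.0086956$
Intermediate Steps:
$j{\left(X,h \right)} = \left(1 + h\right)^{2}$
$l = 1$ ($l = \left(\left(1 - 4\right)^{2} - 8\right)^{2} = \left(\left(-3\right)^{2} - 8\right)^{2} = \left(9 - 8\right)^{2} = 1^{2} = 1$)
$D{\left(p,Y \right)} = Y \left(Y + 4 p\right)$ ($D{\left(p,Y \right)} = \left(Y + \left(-4\right) \left(-1\right) p\right) Y = \left(Y + 4 p\right) Y = Y \left(Y + 4 p\right)$)
$\frac{1}{D{\left(-29,l \right)}} = \frac{1}{1 \left(1 + 4 \left(-29\right)\right)} = \frac{1}{1 \left(1 - 116\right)} = \frac{1}{1 \left(-115\right)} = \frac{1}{-115} = - \frac{1}{115}$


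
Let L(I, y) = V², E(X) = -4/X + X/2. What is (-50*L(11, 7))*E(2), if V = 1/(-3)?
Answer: 50/9 ≈ 5.5556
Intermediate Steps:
E(X) = X/2 - 4/X (E(X) = -4/X + X*(½) = -4/X + X/2 = X/2 - 4/X)
V = -⅓ ≈ -0.33333
L(I, y) = ⅑ (L(I, y) = (-⅓)² = ⅑)
(-50*L(11, 7))*E(2) = (-50*⅑)*((½)*2 - 4/2) = -50*(1 - 4*½)/9 = -50*(1 - 2)/9 = -50/9*(-1) = 50/9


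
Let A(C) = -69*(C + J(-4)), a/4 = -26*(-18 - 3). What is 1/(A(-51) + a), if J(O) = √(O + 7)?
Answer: 1901/10836642 + 23*√3/10836642 ≈ 0.00017910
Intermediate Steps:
J(O) = √(7 + O)
a = 2184 (a = 4*(-26*(-18 - 3)) = 4*(-26*(-21)) = 4*546 = 2184)
A(C) = -69*C - 69*√3 (A(C) = -69*(C + √(7 - 4)) = -69*(C + √3) = -69*C - 69*√3)
1/(A(-51) + a) = 1/((-69*(-51) - 69*√3) + 2184) = 1/((3519 - 69*√3) + 2184) = 1/(5703 - 69*√3)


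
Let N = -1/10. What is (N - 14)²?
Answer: 19881/100 ≈ 198.81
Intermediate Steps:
N = -⅒ (N = -1*⅒ = -⅒ ≈ -0.10000)
(N - 14)² = (-⅒ - 14)² = (-141/10)² = 19881/100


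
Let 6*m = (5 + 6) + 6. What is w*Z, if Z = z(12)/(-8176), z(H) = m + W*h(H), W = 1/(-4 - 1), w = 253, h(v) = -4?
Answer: -27577/245280 ≈ -0.11243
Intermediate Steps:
m = 17/6 (m = ((5 + 6) + 6)/6 = (11 + 6)/6 = (⅙)*17 = 17/6 ≈ 2.8333)
W = -⅕ (W = 1/(-5) = -⅕ ≈ -0.20000)
z(H) = 109/30 (z(H) = 17/6 - ⅕*(-4) = 17/6 + ⅘ = 109/30)
Z = -109/245280 (Z = (109/30)/(-8176) = (109/30)*(-1/8176) = -109/245280 ≈ -0.00044439)
w*Z = 253*(-109/245280) = -27577/245280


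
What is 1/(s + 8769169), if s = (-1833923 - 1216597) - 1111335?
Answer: 1/4607314 ≈ 2.1705e-7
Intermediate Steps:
s = -4161855 (s = -3050520 - 1111335 = -4161855)
1/(s + 8769169) = 1/(-4161855 + 8769169) = 1/4607314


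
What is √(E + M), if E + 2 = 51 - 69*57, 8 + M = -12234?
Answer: I*√16126 ≈ 126.99*I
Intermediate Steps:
M = -12242 (M = -8 - 12234 = -12242)
E = -3884 (E = -2 + (51 - 69*57) = -2 + (51 - 3933) = -2 - 3882 = -3884)
√(E + M) = √(-3884 - 12242) = √(-16126) = I*√16126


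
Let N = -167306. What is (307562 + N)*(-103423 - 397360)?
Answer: -70237820448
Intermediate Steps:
(307562 + N)*(-103423 - 397360) = (307562 - 167306)*(-103423 - 397360) = 140256*(-500783) = -70237820448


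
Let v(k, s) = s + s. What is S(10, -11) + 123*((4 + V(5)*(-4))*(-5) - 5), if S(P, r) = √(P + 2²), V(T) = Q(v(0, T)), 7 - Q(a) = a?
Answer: -10455 + √14 ≈ -10451.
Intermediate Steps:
v(k, s) = 2*s
Q(a) = 7 - a
V(T) = 7 - 2*T
S(P, r) = √(4 + P) (S(P, r) = √(P + 4) = √(4 + P))
S(10, -11) + 123*((4 + V(5)*(-4))*(-5) - 5) = √(4 + 10) + 123*((4 + (7 - 2*5)*(-4))*(-5) - 5) = √14 + 123*((4 + (7 - 10)*(-4))*(-5) - 5) = √14 + 123*((4 - 3*(-4))*(-5) - 5) = √14 + 123*((4 + 12)*(-5) - 5) = √14 + 123*(16*(-5) - 5) = √14 + 123*(-80 - 5) = √14 + 123*(-85) = √14 - 10455 = -10455 + √14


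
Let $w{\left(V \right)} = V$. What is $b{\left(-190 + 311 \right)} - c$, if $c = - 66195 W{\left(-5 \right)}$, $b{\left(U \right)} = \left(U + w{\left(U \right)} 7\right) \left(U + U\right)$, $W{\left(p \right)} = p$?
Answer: $-96719$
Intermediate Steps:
$b{\left(U \right)} = 16 U^{2}$ ($b{\left(U \right)} = \left(U + U 7\right) \left(U + U\right) = \left(U + 7 U\right) 2 U = 8 U 2 U = 16 U^{2}$)
$c = 330975$ ($c = \left(-66195\right) \left(-5\right) = 330975$)
$b{\left(-190 + 311 \right)} - c = 16 \left(-190 + 311\right)^{2} - 330975 = 16 \cdot 121^{2} - 330975 = 16 \cdot 14641 - 330975 = 234256 - 330975 = -96719$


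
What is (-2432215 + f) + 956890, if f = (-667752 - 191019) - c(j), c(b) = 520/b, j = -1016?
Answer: -296430127/127 ≈ -2.3341e+6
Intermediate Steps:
f = -109063852/127 (f = (-667752 - 191019) - 520/(-1016) = -858771 - 520*(-1)/1016 = -858771 - 1*(-65/127) = -858771 + 65/127 = -109063852/127 ≈ -8.5877e+5)
(-2432215 + f) + 956890 = (-2432215 - 109063852/127) + 956890 = -417955157/127 + 956890 = -296430127/127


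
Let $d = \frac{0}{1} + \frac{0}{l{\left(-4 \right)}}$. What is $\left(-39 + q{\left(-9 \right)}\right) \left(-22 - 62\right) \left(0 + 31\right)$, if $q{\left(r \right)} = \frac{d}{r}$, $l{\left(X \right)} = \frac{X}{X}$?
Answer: $101556$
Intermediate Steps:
$l{\left(X \right)} = 1$
$d = 0$ ($d = \frac{0}{1} + \frac{0}{1} = 0 \cdot 1 + 0 \cdot 1 = 0 + 0 = 0$)
$q{\left(r \right)} = 0$ ($q{\left(r \right)} = \frac{0}{r} = 0$)
$\left(-39 + q{\left(-9 \right)}\right) \left(-22 - 62\right) \left(0 + 31\right) = \left(-39 + 0\right) \left(-22 - 62\right) \left(0 + 31\right) = - 39 \left(\left(-84\right) 31\right) = \left(-39\right) \left(-2604\right) = 101556$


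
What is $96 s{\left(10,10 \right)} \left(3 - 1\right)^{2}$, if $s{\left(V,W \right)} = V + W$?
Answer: $7680$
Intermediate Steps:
$96 s{\left(10,10 \right)} \left(3 - 1\right)^{2} = 96 \left(10 + 10\right) \left(3 - 1\right)^{2} = 96 \cdot 20 \cdot 2^{2} = 1920 \cdot 4 = 7680$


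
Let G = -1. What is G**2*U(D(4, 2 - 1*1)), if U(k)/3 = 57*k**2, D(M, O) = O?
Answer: 171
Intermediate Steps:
U(k) = 171*k**2 (U(k) = 3*(57*k**2) = 171*k**2)
G**2*U(D(4, 2 - 1*1)) = (-1)**2*(171*(2 - 1*1)**2) = 1*(171*(2 - 1)**2) = 1*(171*1**2) = 1*(171*1) = 1*171 = 171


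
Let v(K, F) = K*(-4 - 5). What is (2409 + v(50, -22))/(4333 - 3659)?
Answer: 1959/674 ≈ 2.9065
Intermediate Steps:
v(K, F) = -9*K (v(K, F) = K*(-9) = -9*K)
(2409 + v(50, -22))/(4333 - 3659) = (2409 - 9*50)/(4333 - 3659) = (2409 - 450)/674 = 1959*(1/674) = 1959/674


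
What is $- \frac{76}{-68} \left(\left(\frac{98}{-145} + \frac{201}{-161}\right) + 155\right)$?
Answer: $\frac{67897488}{396865} \approx 171.08$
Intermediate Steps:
$- \frac{76}{-68} \left(\left(\frac{98}{-145} + \frac{201}{-161}\right) + 155\right) = \left(-76\right) \left(- \frac{1}{68}\right) \left(\left(98 \left(- \frac{1}{145}\right) + 201 \left(- \frac{1}{161}\right)\right) + 155\right) = \frac{19 \left(\left(- \frac{98}{145} - \frac{201}{161}\right) + 155\right)}{17} = \frac{19 \left(- \frac{44923}{23345} + 155\right)}{17} = \frac{19}{17} \cdot \frac{3573552}{23345} = \frac{67897488}{396865}$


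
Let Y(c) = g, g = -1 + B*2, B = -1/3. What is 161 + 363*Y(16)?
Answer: -444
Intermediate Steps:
B = -⅓ (B = -1*⅓ = -⅓ ≈ -0.33333)
g = -5/3 (g = -1 - ⅓*2 = -1 - ⅔ = -5/3 ≈ -1.6667)
Y(c) = -5/3
161 + 363*Y(16) = 161 + 363*(-5/3) = 161 - 605 = -444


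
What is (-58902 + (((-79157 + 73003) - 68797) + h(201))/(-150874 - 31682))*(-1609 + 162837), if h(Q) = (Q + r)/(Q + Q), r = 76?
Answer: -174232694890212293/18346878 ≈ -9.4966e+9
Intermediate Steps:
h(Q) = (76 + Q)/(2*Q) (h(Q) = (Q + 76)/(Q + Q) = (76 + Q)/((2*Q)) = (76 + Q)*(1/(2*Q)) = (76 + Q)/(2*Q))
(-58902 + (((-79157 + 73003) - 68797) + h(201))/(-150874 - 31682))*(-1609 + 162837) = (-58902 + (((-79157 + 73003) - 68797) + (½)*(76 + 201)/201)/(-150874 - 31682))*(-1609 + 162837) = (-58902 + ((-6154 - 68797) + (½)*(1/201)*277)/(-182556))*161228 = (-58902 + (-74951 + 277/402)*(-1/182556))*161228 = (-58902 - 30130025/402*(-1/182556))*161228 = (-58902 + 30130025/73387512)*161228 = -4322641101799/73387512*161228 = -174232694890212293/18346878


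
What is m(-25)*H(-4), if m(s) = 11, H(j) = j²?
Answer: 176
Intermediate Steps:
m(-25)*H(-4) = 11*(-4)² = 11*16 = 176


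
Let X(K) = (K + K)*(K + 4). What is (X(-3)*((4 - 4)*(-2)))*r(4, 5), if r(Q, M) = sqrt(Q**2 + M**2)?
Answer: 0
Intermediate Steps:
X(K) = 2*K*(4 + K) (X(K) = (2*K)*(4 + K) = 2*K*(4 + K))
r(Q, M) = sqrt(M**2 + Q**2)
(X(-3)*((4 - 4)*(-2)))*r(4, 5) = ((2*(-3)*(4 - 3))*((4 - 4)*(-2)))*sqrt(5**2 + 4**2) = ((2*(-3)*1)*(0*(-2)))*sqrt(25 + 16) = (-6*0)*sqrt(41) = 0*sqrt(41) = 0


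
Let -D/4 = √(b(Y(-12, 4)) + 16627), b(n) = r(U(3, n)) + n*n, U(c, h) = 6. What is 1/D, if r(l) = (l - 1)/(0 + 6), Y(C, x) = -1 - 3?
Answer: -√599178/399452 ≈ -0.0019378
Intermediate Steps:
Y(C, x) = -4
r(l) = -⅙ + l/6 (r(l) = (-1 + l)/6 = (-1 + l)*(⅙) = -⅙ + l/6)
b(n) = ⅚ + n² (b(n) = (-⅙ + (⅙)*6) + n*n = (-⅙ + 1) + n² = ⅚ + n²)
D = -2*√599178/3 (D = -4*√((⅚ + (-4)²) + 16627) = -4*√((⅚ + 16) + 16627) = -4*√(101/6 + 16627) = -2*√599178/3 ≈ -516.04)
1/D = 1/(-2*√599178/3) = -√599178/399452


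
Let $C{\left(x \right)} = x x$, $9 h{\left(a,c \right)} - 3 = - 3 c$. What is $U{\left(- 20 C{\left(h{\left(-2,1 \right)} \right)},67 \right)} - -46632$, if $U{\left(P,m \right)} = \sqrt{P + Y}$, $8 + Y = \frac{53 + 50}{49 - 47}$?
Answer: $46632 + \frac{\sqrt{174}}{2} \approx 46639.0$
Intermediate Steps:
$h{\left(a,c \right)} = \frac{1}{3} - \frac{c}{3}$ ($h{\left(a,c \right)} = \frac{1}{3} + \frac{\left(-3\right) c}{9} = \frac{1}{3} - \frac{c}{3}$)
$C{\left(x \right)} = x^{2}$
$Y = \frac{87}{2}$ ($Y = -8 + \frac{53 + 50}{49 - 47} = -8 + \frac{103}{2} = \frac{87}{2} \approx 43.5$)
$U{\left(P,m \right)} = \sqrt{\frac{87}{2} + P}$ ($U{\left(P,m \right)} = \sqrt{P + \frac{87}{2}} = \sqrt{\frac{87}{2} + P}$)
$U{\left(- 20 C{\left(h{\left(-2,1 \right)} \right)},67 \right)} - -46632 = \frac{\sqrt{174 + 4 \left(- 20 \left(\frac{1}{3} - \frac{1}{3}\right)^{2}\right)}}{2} - -46632 = \frac{\sqrt{174 + 4 \left(- 20 \left(\frac{1}{3} - \frac{1}{3}\right)^{2}\right)}}{2} + 46632 = \frac{\sqrt{174 + 4 \left(- 20 \cdot 0^{2}\right)}}{2} + 46632 = \frac{\sqrt{174 + 4 \left(\left(-20\right) 0\right)}}{2} + 46632 = \frac{\sqrt{174 + 4 \cdot 0}}{2} + 46632 = \frac{\sqrt{174 + 0}}{2} + 46632 = \frac{\sqrt{174}}{2} + 46632 = 46632 + \frac{\sqrt{174}}{2}$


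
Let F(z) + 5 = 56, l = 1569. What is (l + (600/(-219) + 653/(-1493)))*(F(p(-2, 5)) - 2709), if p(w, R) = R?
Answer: -453607560576/108989 ≈ -4.1620e+6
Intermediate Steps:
F(z) = 51 (F(z) = -5 + 56 = 51)
(l + (600/(-219) + 653/(-1493)))*(F(p(-2, 5)) - 2709) = (1569 + (600/(-219) + 653/(-1493)))*(51 - 2709) = (1569 + (600*(-1/219) + 653*(-1/1493)))*(-2658) = (1569 + (-200/73 - 653/1493))*(-2658) = (1569 - 346269/108989)*(-2658) = (170657472/108989)*(-2658) = -453607560576/108989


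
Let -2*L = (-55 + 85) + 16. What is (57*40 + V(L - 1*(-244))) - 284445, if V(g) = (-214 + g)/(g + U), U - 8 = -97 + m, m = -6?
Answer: -5078969/18 ≈ -2.8217e+5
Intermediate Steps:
U = -95 (U = 8 + (-97 - 6) = 8 - 103 = -95)
L = -23 (L = -((-55 + 85) + 16)/2 = -(30 + 16)/2 = -½*46 = -23)
V(g) = (-214 + g)/(-95 + g) (V(g) = (-214 + g)/(g - 95) = (-214 + g)/(-95 + g))
(57*40 + V(L - 1*(-244))) - 284445 = (57*40 + (-214 + (-23 - 1*(-244)))/(-95 + (-23 - 1*(-244)))) - 284445 = (2280 + (-214 + (-23 + 244))/(-95 + (-23 + 244))) - 284445 = (2280 + (-214 + 221)/(-95 + 221)) - 284445 = (2280 + 7/126) - 284445 = (2280 + (1/126)*7) - 284445 = (2280 + 1/18) - 284445 = 41041/18 - 284445 = -5078969/18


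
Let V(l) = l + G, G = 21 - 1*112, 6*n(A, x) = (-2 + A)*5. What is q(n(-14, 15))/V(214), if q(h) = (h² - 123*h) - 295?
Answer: 13705/1107 ≈ 12.380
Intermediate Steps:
n(A, x) = -5/3 + 5*A/6 (n(A, x) = ((-2 + A)*5)/6 = (-10 + 5*A)/6 = -5/3 + 5*A/6)
G = -91 (G = 21 - 112 = -91)
q(h) = -295 + h² - 123*h
V(l) = -91 + l (V(l) = l - 91 = -91 + l)
q(n(-14, 15))/V(214) = (-295 + (-5/3 + (⅚)*(-14))² - 123*(-5/3 + (⅚)*(-14)))/(-91 + 214) = (-295 + (-5/3 - 35/3)² - 123*(-5/3 - 35/3))/123 = (-295 + (-40/3)² - 123*(-40/3))*(1/123) = (-295 + 1600/9 + 1640)*(1/123) = (13705/9)*(1/123) = 13705/1107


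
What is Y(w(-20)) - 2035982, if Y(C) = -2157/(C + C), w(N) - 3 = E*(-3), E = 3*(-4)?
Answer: -52936251/26 ≈ -2.0360e+6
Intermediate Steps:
E = -12
w(N) = 39 (w(N) = 3 - 12*(-3) = 3 + 36 = 39)
Y(C) = -2157/(2*C) (Y(C) = -2157*1/(2*C) = -2157/(2*C))
Y(w(-20)) - 2035982 = -2157/2/39 - 2035982 = -2157/2*1/39 - 2035982 = -719/26 - 2035982 = -52936251/26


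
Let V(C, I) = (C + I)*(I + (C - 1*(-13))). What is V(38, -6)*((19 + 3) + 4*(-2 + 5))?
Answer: 48960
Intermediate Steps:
V(C, I) = (C + I)*(13 + C + I) (V(C, I) = (C + I)*(I + (C + 13)) = (C + I)*(I + (13 + C)) = (C + I)*(13 + C + I))
V(38, -6)*((19 + 3) + 4*(-2 + 5)) = (38² + (-6)² + 13*38 + 13*(-6) + 2*38*(-6))*((19 + 3) + 4*(-2 + 5)) = (1444 + 36 + 494 - 78 - 456)*(22 + 4*3) = 1440*(22 + 12) = 1440*34 = 48960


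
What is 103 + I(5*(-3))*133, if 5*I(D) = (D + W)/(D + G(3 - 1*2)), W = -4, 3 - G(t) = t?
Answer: 9222/65 ≈ 141.88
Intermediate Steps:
G(t) = 3 - t
I(D) = (-4 + D)/(5*(2 + D)) (I(D) = ((D - 4)/(D + (3 - (3 - 1*2))))/5 = ((-4 + D)/(D + (3 - (3 - 2))))/5 = ((-4 + D)/(D + (3 - 1*1)))/5 = ((-4 + D)/(D + (3 - 1)))/5 = ((-4 + D)/(D + 2))/5 = ((-4 + D)/(2 + D))/5 = (-4 + D)/(5*(2 + D)))
103 + I(5*(-3))*133 = 103 + ((-4 + 5*(-3))/(5*(2 + 5*(-3))))*133 = 103 + ((-4 - 15)/(5*(2 - 15)))*133 = 103 + ((1/5)*(-19)/(-13))*133 = 103 + ((1/5)*(-1/13)*(-19))*133 = 103 + (19/65)*133 = 103 + 2527/65 = 9222/65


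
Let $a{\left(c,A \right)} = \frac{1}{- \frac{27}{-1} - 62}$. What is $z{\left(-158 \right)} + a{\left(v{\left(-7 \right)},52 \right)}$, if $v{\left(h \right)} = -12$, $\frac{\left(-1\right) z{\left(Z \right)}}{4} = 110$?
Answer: $- \frac{15401}{35} \approx -440.03$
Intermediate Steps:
$z{\left(Z \right)} = -440$ ($z{\left(Z \right)} = \left(-4\right) 110 = -440$)
$a{\left(c,A \right)} = - \frac{1}{35}$ ($a{\left(c,A \right)} = \frac{1}{\left(-27\right) \left(-1\right) - 62} = \frac{1}{27 - 62} = \frac{1}{-35} = - \frac{1}{35}$)
$z{\left(-158 \right)} + a{\left(v{\left(-7 \right)},52 \right)} = -440 - \frac{1}{35} = - \frac{15401}{35}$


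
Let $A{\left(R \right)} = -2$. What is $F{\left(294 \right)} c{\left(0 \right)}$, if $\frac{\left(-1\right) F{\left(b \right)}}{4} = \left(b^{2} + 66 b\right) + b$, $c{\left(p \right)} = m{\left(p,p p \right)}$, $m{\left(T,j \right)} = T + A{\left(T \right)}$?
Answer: $849072$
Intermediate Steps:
$m{\left(T,j \right)} = -2 + T$ ($m{\left(T,j \right)} = T - 2 = -2 + T$)
$c{\left(p \right)} = -2 + p$
$F{\left(b \right)} = - 268 b - 4 b^{2}$ ($F{\left(b \right)} = - 4 \left(\left(b^{2} + 66 b\right) + b\right) = - 4 \left(b^{2} + 67 b\right) = - 268 b - 4 b^{2}$)
$F{\left(294 \right)} c{\left(0 \right)} = \left(-4\right) 294 \left(67 + 294\right) \left(-2 + 0\right) = \left(-4\right) 294 \cdot 361 \left(-2\right) = \left(-424536\right) \left(-2\right) = 849072$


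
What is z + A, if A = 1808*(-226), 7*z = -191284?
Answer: -3051540/7 ≈ -4.3593e+5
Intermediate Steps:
z = -191284/7 (z = (⅐)*(-191284) = -191284/7 ≈ -27326.)
A = -408608
z + A = -191284/7 - 408608 = -3051540/7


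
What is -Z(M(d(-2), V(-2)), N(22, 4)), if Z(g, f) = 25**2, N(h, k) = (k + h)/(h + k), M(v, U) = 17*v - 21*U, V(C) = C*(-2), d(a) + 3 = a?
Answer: -625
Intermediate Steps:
d(a) = -3 + a
V(C) = -2*C
M(v, U) = -21*U + 17*v
N(h, k) = 1 (N(h, k) = (h + k)/(h + k) = 1)
Z(g, f) = 625
-Z(M(d(-2), V(-2)), N(22, 4)) = -1*625 = -625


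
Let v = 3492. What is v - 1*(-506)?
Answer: 3998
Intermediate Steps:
v - 1*(-506) = 3492 - 1*(-506) = 3492 + 506 = 3998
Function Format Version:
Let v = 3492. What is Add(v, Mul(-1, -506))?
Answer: 3998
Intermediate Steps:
Add(v, Mul(-1, -506)) = Add(3492, Mul(-1, -506)) = Add(3492, 506) = 3998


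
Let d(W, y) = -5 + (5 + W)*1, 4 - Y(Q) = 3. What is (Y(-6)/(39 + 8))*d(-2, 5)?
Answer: -2/47 ≈ -0.042553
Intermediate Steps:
Y(Q) = 1 (Y(Q) = 4 - 1*3 = 4 - 3 = 1)
d(W, y) = W (d(W, y) = -5 + (5 + W) = W)
(Y(-6)/(39 + 8))*d(-2, 5) = (1/(39 + 8))*(-2) = (1/47)*(-2) = -2/47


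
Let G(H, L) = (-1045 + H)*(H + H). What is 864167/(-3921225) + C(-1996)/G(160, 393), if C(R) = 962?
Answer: -1656695419/7403272800 ≈ -0.22378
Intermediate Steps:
G(H, L) = 2*H*(-1045 + H) (G(H, L) = (-1045 + H)*(2*H) = 2*H*(-1045 + H))
864167/(-3921225) + C(-1996)/G(160, 393) = 864167/(-3921225) + 962/((2*160*(-1045 + 160))) = 864167*(-1/3921225) + 962/((2*160*(-885))) = -864167/3921225 + 962/(-283200) = -864167/3921225 + 962*(-1/283200) = -864167/3921225 - 481/141600 = -1656695419/7403272800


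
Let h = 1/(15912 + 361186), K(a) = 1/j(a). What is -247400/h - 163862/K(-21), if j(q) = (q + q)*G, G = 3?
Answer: -93273398588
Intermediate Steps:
j(q) = 6*q (j(q) = (q + q)*3 = (2*q)*3 = 6*q)
K(a) = 1/(6*a)
h = 1/377098 ≈ 2.6518e-6
-247400/h - 163862/K(-21) = -247400/1/377098 - 163862/((⅙)/(-21)) = -247400*377098 - 163862/((⅙)*(-1/21)) = -93294045200 - 163862/(-1/126) = -93294045200 - 163862*(-126) = -93294045200 + 20646612 = -93273398588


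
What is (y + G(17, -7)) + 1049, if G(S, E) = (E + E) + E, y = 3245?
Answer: 4273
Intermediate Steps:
G(S, E) = 3*E (G(S, E) = 2*E + E = 3*E)
(y + G(17, -7)) + 1049 = (3245 + 3*(-7)) + 1049 = (3245 - 21) + 1049 = 3224 + 1049 = 4273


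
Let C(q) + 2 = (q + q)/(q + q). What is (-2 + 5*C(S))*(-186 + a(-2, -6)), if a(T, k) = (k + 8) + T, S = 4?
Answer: 1302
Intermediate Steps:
C(q) = -1 (C(q) = -2 + (q + q)/(q + q) = -2 + (2*q)/((2*q)) = -2 + (2*q)*(1/(2*q)) = -2 + 1 = -1)
a(T, k) = 8 + T + k (a(T, k) = (8 + k) + T = 8 + T + k)
(-2 + 5*C(S))*(-186 + a(-2, -6)) = (-2 + 5*(-1))*(-186 + (8 - 2 - 6)) = (-2 - 5)*(-186 + 0) = -7*(-186) = 1302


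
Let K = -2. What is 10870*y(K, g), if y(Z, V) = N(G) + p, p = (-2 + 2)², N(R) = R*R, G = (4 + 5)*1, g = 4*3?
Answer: 880470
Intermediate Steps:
g = 12
G = 9 (G = 9*1 = 9)
N(R) = R²
p = 0 (p = 0² = 0)
y(Z, V) = 81 (y(Z, V) = 9² + 0 = 81 + 0 = 81)
10870*y(K, g) = 10870*81 = 880470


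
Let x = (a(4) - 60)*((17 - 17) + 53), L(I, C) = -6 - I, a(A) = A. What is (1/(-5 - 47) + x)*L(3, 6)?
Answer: 1389033/52 ≈ 26712.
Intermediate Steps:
x = -2968 (x = (4 - 60)*((17 - 17) + 53) = -56*(0 + 53) = -56*53 = -2968)
(1/(-5 - 47) + x)*L(3, 6) = (1/(-5 - 47) - 2968)*(-6 - 1*3) = (1/(-52) - 2968)*(-6 - 3) = (-1/52 - 2968)*(-9) = -154337/52*(-9) = 1389033/52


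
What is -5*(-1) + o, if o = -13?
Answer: -8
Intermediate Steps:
-5*(-1) + o = -5*(-1) - 13 = 5 - 13 = -8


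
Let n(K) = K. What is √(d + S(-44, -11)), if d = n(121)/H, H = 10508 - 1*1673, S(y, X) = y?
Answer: 7*I*√70070385/8835 ≈ 6.6322*I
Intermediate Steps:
H = 8835 (H = 10508 - 1673 = 8835)
d = 121/8835 ≈ 0.013696
√(d + S(-44, -11)) = √(121/8835 - 44) = √(-388619/8835) = 7*I*√70070385/8835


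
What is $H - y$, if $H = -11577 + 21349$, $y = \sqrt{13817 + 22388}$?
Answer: $9772 - \sqrt{36205} \approx 9581.7$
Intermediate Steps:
$y = \sqrt{36205} \approx 190.28$
$H = 9772$
$H - y = 9772 - \sqrt{36205}$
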